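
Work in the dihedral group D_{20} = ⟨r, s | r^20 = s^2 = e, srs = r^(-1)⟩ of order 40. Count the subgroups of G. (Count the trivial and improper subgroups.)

48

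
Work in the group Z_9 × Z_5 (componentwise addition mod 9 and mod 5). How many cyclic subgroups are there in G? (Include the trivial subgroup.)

6

Group the elements of G by the cyclic subgroup they generate; each cyclic subgroup of order d accounts for φ(d) elements.
Cyclic subgroups by order — order 1: 1; order 3: 1; order 5: 1; order 9: 1; order 15: 1; order 45: 1.
Total: 6.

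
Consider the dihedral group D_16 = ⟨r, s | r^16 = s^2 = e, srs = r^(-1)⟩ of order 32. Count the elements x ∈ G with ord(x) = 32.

0

No element of G has order 32 (even though 32 | 32).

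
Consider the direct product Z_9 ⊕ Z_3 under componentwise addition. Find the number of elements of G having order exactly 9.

An element (a,b) has order lcm(ord(a), ord(b)); count pairs with lcm equal to 9.
Enumerating gives 18 such elements.

18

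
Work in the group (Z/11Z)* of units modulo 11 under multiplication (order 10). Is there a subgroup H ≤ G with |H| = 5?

5 | 10. A subgroup of order 5 is {1, 3, 4, 5, 9}.

Yes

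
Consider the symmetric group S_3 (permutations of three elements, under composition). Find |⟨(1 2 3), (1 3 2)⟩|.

|⟨(1 2 3)⟩| = 3 and |⟨(1 3 2)⟩| = 3, so |H| is a multiple of lcm(3, 3) = 3 and divides |G| = 6.
Closing under the operation: H = {e, (1 2 3), (1 3 2)}, so |H| = 3.

3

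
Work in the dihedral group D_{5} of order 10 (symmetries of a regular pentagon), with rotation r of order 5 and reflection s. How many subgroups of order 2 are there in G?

|G| = 10 and 2 | 10, so subgroups of order 2 are possible by Lagrange.
The subgroups of order 2 are: {e, r^2s}; {e, r^3s}; {e, r^4s}; {e, rs}; … (5 in all).
So G has 5 subgroups of order 2.

5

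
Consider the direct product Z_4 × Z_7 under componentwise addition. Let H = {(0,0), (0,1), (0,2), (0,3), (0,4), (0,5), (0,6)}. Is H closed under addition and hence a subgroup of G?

Yes

|H| = 7 divides |G| = 28, consistent with Lagrange.
H contains the identity, every element's inverse is in H, and H is closed under +: it is a subgroup.
In fact H = ⟨(0,1)⟩.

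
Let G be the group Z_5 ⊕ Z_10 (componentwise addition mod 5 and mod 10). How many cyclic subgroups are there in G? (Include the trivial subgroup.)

A cyclic subgroup of order d is generated by each of its φ(d) elements of order d, so the cyclic subgroups of order d number (#elements of order d)/φ(d).
Cyclic subgroups by order — order 1: 1; order 2: 1; order 5: 6; order 10: 6.
Total: 14.

14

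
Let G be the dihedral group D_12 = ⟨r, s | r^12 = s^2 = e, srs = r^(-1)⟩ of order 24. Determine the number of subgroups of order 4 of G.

7

|G| = 24 and 4 | 24, so subgroups of order 4 are possible by Lagrange.
The subgroups of order 4 are: {e, r^6, r^4s, r^10s}; {e, r^6, r^5s, r^11s}; {e, r^6, r^2s, r^8s}; {e, r^3, r^6, r^9}; … (7 in all).
So G has 7 subgroups of order 4.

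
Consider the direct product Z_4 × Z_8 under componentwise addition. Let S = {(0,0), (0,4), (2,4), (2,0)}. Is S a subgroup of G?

|S| = 4 divides |G| = 32, consistent with Lagrange.
S contains the identity, every element's inverse is in S, and S is closed under +: it is a subgroup.

Yes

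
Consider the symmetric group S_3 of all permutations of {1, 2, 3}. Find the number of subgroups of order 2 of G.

3

|G| = 6 and 2 | 6, so subgroups of order 2 are possible by Lagrange.
The subgroups of order 2 are: {e, (1 2)}; {e, (1 3)}; {e, (2 3)}.
So G has 3 subgroups of order 2.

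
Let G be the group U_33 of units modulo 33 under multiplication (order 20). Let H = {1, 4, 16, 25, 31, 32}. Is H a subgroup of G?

No

|H| = 6 does not divide |G| = 20, so by Lagrange H is not a subgroup.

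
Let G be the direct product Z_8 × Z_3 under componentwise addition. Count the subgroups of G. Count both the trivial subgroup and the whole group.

|G| = 24, so by Lagrange every subgroup order divides 24. Divisors: 1, 2, 3, 4, 6, 8, 12, 24.
Subgroups by order — order 1: 1; order 2: 1; order 3: 1; order 4: 1; order 6: 1; order 8: 1; order 12: 1; order 24: 1.
Total: 1 + 1 + 1 + 1 + 1 + 1 + 1 + 1 = 8.

8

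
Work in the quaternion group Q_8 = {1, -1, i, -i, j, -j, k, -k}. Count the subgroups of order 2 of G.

|G| = 8 and 2 | 8, so subgroups of order 2 are possible by Lagrange.
The subgroups of order 2 are: {1, -1}.
So G has 1 subgroup of order 2.

1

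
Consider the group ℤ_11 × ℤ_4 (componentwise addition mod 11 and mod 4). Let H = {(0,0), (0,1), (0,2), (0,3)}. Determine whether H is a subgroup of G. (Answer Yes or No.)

|H| = 4 divides |G| = 44, consistent with Lagrange.
H contains the identity, every element's inverse is in H, and H is closed under +: it is a subgroup.
In fact H = ⟨(0,1)⟩.

Yes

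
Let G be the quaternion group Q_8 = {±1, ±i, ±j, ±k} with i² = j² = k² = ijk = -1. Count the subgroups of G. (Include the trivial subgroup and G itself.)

6

|G| = 8, so by Lagrange every subgroup order divides 8. Divisors: 1, 2, 4, 8.
Subgroups by order — order 1: 1; order 2: 1; order 4: 3; order 8: 1.
Total: 1 + 1 + 3 + 1 = 6.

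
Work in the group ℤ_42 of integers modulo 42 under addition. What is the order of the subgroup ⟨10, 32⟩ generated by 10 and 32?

|⟨10⟩| = 21 and |⟨32⟩| = 21, so |H| is a multiple of lcm(21, 21) = 21 and divides |G| = 42.
Closing under the operation: H = {0, 2, 4, 6, 8, 10, 12, 14, 16, 18, 20, 22, 24, 26, 28, 30, 32, 34, 36, 38, 40}, so |H| = 21.

21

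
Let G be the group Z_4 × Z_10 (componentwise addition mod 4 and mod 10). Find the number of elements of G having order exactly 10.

12

An element (a,b) has order lcm(ord(a), ord(b)); count pairs with lcm equal to 10.
Enumerating gives 12 such elements.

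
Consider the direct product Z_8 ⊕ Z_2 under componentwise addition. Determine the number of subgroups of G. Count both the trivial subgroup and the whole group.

|G| = 16, so by Lagrange every subgroup order divides 16. Divisors: 1, 2, 4, 8, 16.
Subgroups by order — order 1: 1; order 2: 3; order 4: 3; order 8: 3; order 16: 1.
Total: 1 + 3 + 3 + 3 + 1 = 11.

11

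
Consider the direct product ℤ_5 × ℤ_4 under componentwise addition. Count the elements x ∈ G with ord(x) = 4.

An element (a,b) has order lcm(ord(a), ord(b)); count pairs with lcm equal to 4.
Enumerating gives 2 such elements.

2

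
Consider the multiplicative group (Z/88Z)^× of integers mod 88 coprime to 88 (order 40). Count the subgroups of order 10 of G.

|G| = 40 and 10 | 40, so subgroups of order 10 are possible by Lagrange.
The subgroups of order 10 are: {1, 9, 13, 21, 25, 29, 49, 61, 81, 85}; {1, 9, 15, 23, 25, 31, 47, 49, 71, 81}; {1, 9, 17, 25, 41, 49, 57, 65, 73, 81}; {1, 9, 19, 25, 35, 43, 49, 51, 81, 83}; … (7 in all).
So G has 7 subgroups of order 10.

7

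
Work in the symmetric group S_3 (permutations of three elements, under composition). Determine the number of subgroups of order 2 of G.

3

|G| = 6 and 2 | 6, so subgroups of order 2 are possible by Lagrange.
The subgroups of order 2 are: {e, (1 2)}; {e, (1 3)}; {e, (2 3)}.
So G has 3 subgroups of order 2.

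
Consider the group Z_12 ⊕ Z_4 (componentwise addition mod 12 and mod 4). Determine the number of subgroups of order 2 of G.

|G| = 48 and 2 | 48, so subgroups of order 2 are possible by Lagrange.
The subgroups of order 2 are: {(0,0), (0,2)}; {(0,0), (6,0)}; {(0,0), (6,2)}.
So G has 3 subgroups of order 2.

3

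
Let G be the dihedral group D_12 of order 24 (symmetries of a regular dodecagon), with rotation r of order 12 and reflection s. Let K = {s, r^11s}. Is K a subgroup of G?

No

The identity e ∉ K, so K is not a subgroup.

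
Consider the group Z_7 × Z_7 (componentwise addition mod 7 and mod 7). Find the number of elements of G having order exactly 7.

An element (a,b) has order lcm(ord(a), ord(b)); count pairs with lcm equal to 7.
Enumerating gives 48 such elements.

48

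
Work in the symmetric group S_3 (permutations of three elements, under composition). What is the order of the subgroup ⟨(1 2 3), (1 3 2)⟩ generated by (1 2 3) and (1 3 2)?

3

|⟨(1 2 3)⟩| = 3 and |⟨(1 3 2)⟩| = 3, so |H| is a multiple of lcm(3, 3) = 3 and divides |G| = 6.
Closing under the operation: H = {e, (1 2 3), (1 3 2)}, so |H| = 3.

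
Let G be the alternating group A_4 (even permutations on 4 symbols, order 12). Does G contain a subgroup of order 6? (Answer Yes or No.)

No

6 | 12, so Lagrange does not rule it out; but checking all subgroups of G, none has order 6.
(A_4 is the standard example that the converse of Lagrange fails.)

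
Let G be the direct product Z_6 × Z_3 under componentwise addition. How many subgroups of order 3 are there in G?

|G| = 18 and 3 | 18, so subgroups of order 3 are possible by Lagrange.
The subgroups of order 3 are: {(0,0), (0,1), (0,2)}; {(0,0), (2,0), (4,0)}; {(0,0), (2,1), (4,2)}; {(0,0), (2,2), (4,1)}.
So G has 4 subgroups of order 3.

4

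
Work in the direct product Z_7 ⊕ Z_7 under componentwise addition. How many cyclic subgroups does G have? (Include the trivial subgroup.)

9

Each element a generates a cyclic subgroup ⟨a⟩; distinct elements may generate the same one (a cyclic group of order d has φ(d) generators).
Cyclic subgroups by order — order 1: 1; order 7: 8.
Total: 9.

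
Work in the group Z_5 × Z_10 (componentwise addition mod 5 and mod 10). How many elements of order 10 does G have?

An element (a,b) has order lcm(ord(a), ord(b)); count pairs with lcm equal to 10.
Enumerating gives 24 such elements.

24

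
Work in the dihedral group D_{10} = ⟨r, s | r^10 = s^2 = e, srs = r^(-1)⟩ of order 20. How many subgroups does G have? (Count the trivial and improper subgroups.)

|G| = 20, so by Lagrange every subgroup order divides 20. Divisors: 1, 2, 4, 5, 10, 20.
Subgroups by order — order 1: 1; order 2: 11; order 4: 5; order 5: 1; order 10: 3; order 20: 1.
Total: 1 + 11 + 5 + 1 + 3 + 1 = 22.

22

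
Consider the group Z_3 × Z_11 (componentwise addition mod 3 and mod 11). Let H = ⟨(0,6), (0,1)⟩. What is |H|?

|⟨(0,6)⟩| = 11 and |⟨(0,1)⟩| = 11, so |H| is a multiple of lcm(11, 11) = 11 and divides |G| = 33.
Closing under the operation: H = {(0,0), (0,1), (0,2), (0,3), (0,4), (0,5), (0,6), (0,7), (0,8), (0,9), (0,10)}, so |H| = 11.

11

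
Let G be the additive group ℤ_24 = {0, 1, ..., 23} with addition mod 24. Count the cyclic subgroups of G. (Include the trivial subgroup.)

8

Group the elements of G by the cyclic subgroup they generate; each cyclic subgroup of order d accounts for φ(d) elements.
Cyclic subgroups by order — order 1: 1; order 2: 1; order 3: 1; order 4: 1; order 6: 1; order 8: 1; order 12: 1; order 24: 1.
Total: 8.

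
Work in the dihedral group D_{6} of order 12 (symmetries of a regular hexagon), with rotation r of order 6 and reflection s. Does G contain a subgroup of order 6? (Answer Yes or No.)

6 | 12. A subgroup of order 6 is {e, r, r^2, r^3, r^4, r^5}.

Yes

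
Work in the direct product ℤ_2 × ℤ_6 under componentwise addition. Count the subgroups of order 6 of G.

3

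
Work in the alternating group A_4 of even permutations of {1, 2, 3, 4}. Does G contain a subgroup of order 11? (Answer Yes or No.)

11 does not divide |G| = 12, so by Lagrange no subgroup of order 11 exists.

No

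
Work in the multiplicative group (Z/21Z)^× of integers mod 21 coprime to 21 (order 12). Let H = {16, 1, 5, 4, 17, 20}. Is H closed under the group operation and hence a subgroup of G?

|H| = 6 divides |G| = 12, consistent with Lagrange.
H contains the identity, every element's inverse is in H, and H is closed under ·: it is a subgroup.
In fact H = ⟨17⟩.

Yes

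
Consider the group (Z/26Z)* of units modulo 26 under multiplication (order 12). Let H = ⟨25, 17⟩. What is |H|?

6

|⟨25⟩| = 2 and |⟨17⟩| = 6, so |H| is a multiple of lcm(2, 6) = 6 and divides |G| = 12.
Closing under the operation: H = {1, 3, 9, 17, 23, 25}, so |H| = 6.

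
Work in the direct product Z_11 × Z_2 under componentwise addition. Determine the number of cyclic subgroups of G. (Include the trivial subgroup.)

Group the elements of G by the cyclic subgroup they generate; each cyclic subgroup of order d accounts for φ(d) elements.
Cyclic subgroups by order — order 1: 1; order 2: 1; order 11: 1; order 22: 1.
Total: 4.

4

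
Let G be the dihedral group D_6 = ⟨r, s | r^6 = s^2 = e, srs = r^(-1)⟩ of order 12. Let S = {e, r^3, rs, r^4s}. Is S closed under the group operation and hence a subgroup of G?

Yes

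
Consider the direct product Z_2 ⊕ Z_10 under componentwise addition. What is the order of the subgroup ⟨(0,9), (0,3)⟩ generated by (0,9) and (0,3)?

|⟨(0,9)⟩| = 10 and |⟨(0,3)⟩| = 10, so |H| is a multiple of lcm(10, 10) = 10 and divides |G| = 20.
Closing under the operation: H = {(0,0), (0,1), (0,2), (0,3), (0,4), (0,5), (0,6), (0,7), (0,8), (0,9)}, so |H| = 10.

10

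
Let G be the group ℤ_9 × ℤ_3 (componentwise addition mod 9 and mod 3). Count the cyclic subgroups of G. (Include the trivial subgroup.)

Group the elements of G by the cyclic subgroup they generate; each cyclic subgroup of order d accounts for φ(d) elements.
Cyclic subgroups by order — order 1: 1; order 3: 4; order 9: 3.
Total: 8.

8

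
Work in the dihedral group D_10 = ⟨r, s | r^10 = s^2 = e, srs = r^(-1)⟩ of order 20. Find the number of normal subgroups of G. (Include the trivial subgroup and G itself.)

G has 22 subgroups. Checking conjugation-invariance by order — order 1: 1/1 normal; order 2: 1/11 normal; order 4: 0/5 normal; order 5: 1/1 normal; order 10: 3/3 normal; order 20: 1/1 normal.
Total normal subgroups: 7.

7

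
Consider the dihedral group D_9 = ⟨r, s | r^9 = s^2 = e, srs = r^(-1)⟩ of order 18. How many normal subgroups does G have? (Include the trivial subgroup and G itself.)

G has 16 subgroups. Checking conjugation-invariance by order — order 1: 1/1 normal; order 2: 0/9 normal; order 3: 1/1 normal; order 6: 0/3 normal; order 9: 1/1 normal; order 18: 1/1 normal.
Total normal subgroups: 4.

4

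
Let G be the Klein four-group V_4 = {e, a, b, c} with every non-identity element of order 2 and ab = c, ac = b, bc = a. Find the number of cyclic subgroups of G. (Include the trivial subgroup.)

4

Group the elements of G by the cyclic subgroup they generate; each cyclic subgroup of order d accounts for φ(d) elements.
Cyclic subgroups by order — order 1: 1; order 2: 3.
Total: 4.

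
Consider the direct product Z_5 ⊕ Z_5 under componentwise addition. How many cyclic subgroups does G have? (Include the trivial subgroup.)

Each element a generates a cyclic subgroup ⟨a⟩; distinct elements may generate the same one (a cyclic group of order d has φ(d) generators).
Cyclic subgroups by order — order 1: 1; order 5: 6.
Total: 7.

7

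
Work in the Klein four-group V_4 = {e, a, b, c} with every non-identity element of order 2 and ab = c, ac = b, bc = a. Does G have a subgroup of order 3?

3 does not divide |G| = 4, so by Lagrange no subgroup of order 3 exists.

No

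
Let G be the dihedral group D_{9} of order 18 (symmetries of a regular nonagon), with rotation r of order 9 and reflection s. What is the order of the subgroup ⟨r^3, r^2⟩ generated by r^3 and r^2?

9

|⟨r^3⟩| = 3 and |⟨r^2⟩| = 9, so |H| is a multiple of lcm(3, 9) = 9 and divides |G| = 18.
Closing under the operation: H = {e, r, r^2, r^3, r^4, r^5, r^6, r^7, r^8}, so |H| = 9.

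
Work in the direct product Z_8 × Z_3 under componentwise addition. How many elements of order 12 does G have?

4

An element (a,b) has order lcm(ord(a), ord(b)); count pairs with lcm equal to 12.
Enumerating gives 4 such elements.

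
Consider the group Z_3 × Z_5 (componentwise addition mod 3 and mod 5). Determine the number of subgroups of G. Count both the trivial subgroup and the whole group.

4

|G| = 15, so by Lagrange every subgroup order divides 15. Divisors: 1, 3, 5, 15.
Subgroups by order — order 1: 1; order 3: 1; order 5: 1; order 15: 1.
Total: 1 + 1 + 1 + 1 = 4.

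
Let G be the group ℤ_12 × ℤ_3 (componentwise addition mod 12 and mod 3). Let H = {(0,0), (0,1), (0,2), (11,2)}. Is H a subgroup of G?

(11,2) ∈ H but its inverse (1,1) ∉ H, so H is not a subgroup.

No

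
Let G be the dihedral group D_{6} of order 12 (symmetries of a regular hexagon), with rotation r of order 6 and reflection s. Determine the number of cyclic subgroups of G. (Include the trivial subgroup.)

A cyclic subgroup of order d is generated by each of its φ(d) elements of order d, so the cyclic subgroups of order d number (#elements of order d)/φ(d).
Cyclic subgroups by order — order 1: 1; order 2: 7; order 3: 1; order 6: 1.
Total: 10.

10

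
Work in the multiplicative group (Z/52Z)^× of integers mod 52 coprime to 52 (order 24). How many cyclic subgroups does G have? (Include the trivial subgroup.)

Each element a generates a cyclic subgroup ⟨a⟩; distinct elements may generate the same one (a cyclic group of order d has φ(d) generators).
Cyclic subgroups by order — order 1: 1; order 2: 3; order 3: 1; order 4: 2; order 6: 3; order 12: 2.
Total: 12.

12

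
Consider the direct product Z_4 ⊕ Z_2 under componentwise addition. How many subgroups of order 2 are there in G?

3

|G| = 8 and 2 | 8, so subgroups of order 2 are possible by Lagrange.
The subgroups of order 2 are: {(0,0), (0,1)}; {(0,0), (2,0)}; {(0,0), (2,1)}.
So G has 3 subgroups of order 2.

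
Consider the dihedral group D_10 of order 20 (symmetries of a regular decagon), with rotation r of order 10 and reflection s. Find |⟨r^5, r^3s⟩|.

|⟨r^5⟩| = 2 and |⟨r^3s⟩| = 2, so |H| is a multiple of lcm(2, 2) = 2 and divides |G| = 20.
Closing under the operation: H = {e, r^5, r^3s, r^8s}, so |H| = 4.

4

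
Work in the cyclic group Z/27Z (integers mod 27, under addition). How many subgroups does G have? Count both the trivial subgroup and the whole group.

4

A cyclic group of order 27 has exactly one subgroup for each divisor of 27.
Divisors of 27: 1, 3, 9, 27.
So Z/27Z has 4 subgroups.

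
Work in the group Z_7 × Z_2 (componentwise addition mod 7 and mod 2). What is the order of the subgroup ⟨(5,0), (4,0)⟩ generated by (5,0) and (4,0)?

7

|⟨(5,0)⟩| = 7 and |⟨(4,0)⟩| = 7, so |H| is a multiple of lcm(7, 7) = 7 and divides |G| = 14.
Closing under the operation: H = {(0,0), (1,0), (2,0), (3,0), (4,0), (5,0), (6,0)}, so |H| = 7.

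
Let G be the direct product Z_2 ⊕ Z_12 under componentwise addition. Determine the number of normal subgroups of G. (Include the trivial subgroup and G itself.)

G is abelian, so every subgroup is normal.
G has 16 subgroups in total, hence 16 normal subgroups.

16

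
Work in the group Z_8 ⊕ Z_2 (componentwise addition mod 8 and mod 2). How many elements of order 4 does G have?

4

An element (a,b) has order lcm(ord(a), ord(b)); count pairs with lcm equal to 4.
Enumerating gives 4 such elements.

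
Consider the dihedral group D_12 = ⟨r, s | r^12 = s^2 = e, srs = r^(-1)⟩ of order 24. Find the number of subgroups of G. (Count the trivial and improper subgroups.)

34

|G| = 24, so by Lagrange every subgroup order divides 24. Divisors: 1, 2, 3, 4, 6, 8, 12, 24.
Subgroups by order — order 1: 1; order 2: 13; order 3: 1; order 4: 7; order 6: 5; order 8: 3; order 12: 3; order 24: 1.
Total: 1 + 13 + 1 + 7 + 5 + 3 + 3 + 1 = 34.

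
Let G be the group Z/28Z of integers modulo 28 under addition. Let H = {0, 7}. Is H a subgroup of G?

No

7 ∈ H but its inverse 21 ∉ H, so H is not a subgroup.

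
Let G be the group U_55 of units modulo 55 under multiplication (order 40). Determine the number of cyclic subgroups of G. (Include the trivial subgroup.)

A cyclic subgroup of order d is generated by each of its φ(d) elements of order d, so the cyclic subgroups of order d number (#elements of order d)/φ(d).
Cyclic subgroups by order — order 1: 1; order 2: 3; order 4: 2; order 5: 1; order 10: 3; order 20: 2.
Total: 12.

12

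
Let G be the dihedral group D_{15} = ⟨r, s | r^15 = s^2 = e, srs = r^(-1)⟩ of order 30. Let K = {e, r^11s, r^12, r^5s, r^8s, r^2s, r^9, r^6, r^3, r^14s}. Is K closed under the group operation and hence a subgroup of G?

Yes

|K| = 10 divides |G| = 30, consistent with Lagrange.
K contains the identity, every element's inverse is in K, and K is closed under ·: it is a subgroup.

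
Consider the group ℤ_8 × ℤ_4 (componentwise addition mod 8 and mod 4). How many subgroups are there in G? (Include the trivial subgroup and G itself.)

|G| = 32, so by Lagrange every subgroup order divides 32. Divisors: 1, 2, 4, 8, 16, 32.
Subgroups by order — order 1: 1; order 2: 3; order 4: 7; order 8: 7; order 16: 3; order 32: 1.
Total: 1 + 3 + 7 + 7 + 3 + 1 = 22.

22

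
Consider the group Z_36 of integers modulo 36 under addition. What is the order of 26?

18

In Z_36, the order of an element a is n/gcd(a, n).
gcd(26, 36) = 2, so |⟨26⟩| = 36/2 = 18.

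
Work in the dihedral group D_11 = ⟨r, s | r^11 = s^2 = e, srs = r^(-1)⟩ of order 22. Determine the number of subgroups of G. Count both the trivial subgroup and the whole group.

14

|G| = 22, so by Lagrange every subgroup order divides 22. Divisors: 1, 2, 11, 22.
Subgroups by order — order 1: 1; order 2: 11; order 11: 1; order 22: 1.
Total: 1 + 11 + 1 + 1 = 14.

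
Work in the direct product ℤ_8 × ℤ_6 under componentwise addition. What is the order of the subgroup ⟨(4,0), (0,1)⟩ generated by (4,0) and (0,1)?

|⟨(4,0)⟩| = 2 and |⟨(0,1)⟩| = 6, so |H| is a multiple of lcm(2, 6) = 6 and divides |G| = 48.
Closing under the operation: H = {(0,0), (0,1), (0,2), (0,3), (0,4), (0,5), (4,0), (4,1), (4,2), (4,3), (4,4), (4,5)}, so |H| = 12.

12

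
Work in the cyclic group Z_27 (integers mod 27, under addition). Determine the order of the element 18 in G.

3

In Z_27, the order of an element a is n/gcd(a, n).
gcd(18, 27) = 9, so |⟨18⟩| = 27/9 = 3.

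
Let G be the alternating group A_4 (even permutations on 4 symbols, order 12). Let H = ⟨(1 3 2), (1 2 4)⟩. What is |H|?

12

|⟨(1 3 2)⟩| = 3 and |⟨(1 2 4)⟩| = 3, so |H| is a multiple of lcm(3, 3) = 3 and divides |G| = 12.
Closing {(1 3 2), (1 2 4)} under the group operation gives all of G, so |H| = 12.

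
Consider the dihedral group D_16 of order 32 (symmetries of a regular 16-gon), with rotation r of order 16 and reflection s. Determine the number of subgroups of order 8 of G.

5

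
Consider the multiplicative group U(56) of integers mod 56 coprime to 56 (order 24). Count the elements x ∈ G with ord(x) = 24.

0

No element of G has order 24 (even though 24 | 24).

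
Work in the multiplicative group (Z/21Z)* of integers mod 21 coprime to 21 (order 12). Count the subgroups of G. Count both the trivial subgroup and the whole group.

|G| = 12, so by Lagrange every subgroup order divides 12. Divisors: 1, 2, 3, 4, 6, 12.
Subgroups by order — order 1: 1; order 2: 3; order 3: 1; order 4: 1; order 6: 3; order 12: 1.
Total: 1 + 3 + 1 + 1 + 3 + 1 = 10.

10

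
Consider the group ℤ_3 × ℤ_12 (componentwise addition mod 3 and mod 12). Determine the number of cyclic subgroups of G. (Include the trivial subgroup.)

Each element a generates a cyclic subgroup ⟨a⟩; distinct elements may generate the same one (a cyclic group of order d has φ(d) generators).
Cyclic subgroups by order — order 1: 1; order 2: 1; order 3: 4; order 4: 1; order 6: 4; order 12: 4.
Total: 15.

15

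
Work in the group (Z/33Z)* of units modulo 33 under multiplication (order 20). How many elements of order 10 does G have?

12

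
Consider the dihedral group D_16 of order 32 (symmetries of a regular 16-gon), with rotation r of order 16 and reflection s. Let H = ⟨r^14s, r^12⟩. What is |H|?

8

|⟨r^14s⟩| = 2 and |⟨r^12⟩| = 4, so |H| is a multiple of lcm(2, 4) = 4 and divides |G| = 32.
Closing under the operation: H = {e, r^4, r^8, r^12, r^2s, r^6s, r^10s, r^14s}, so |H| = 8.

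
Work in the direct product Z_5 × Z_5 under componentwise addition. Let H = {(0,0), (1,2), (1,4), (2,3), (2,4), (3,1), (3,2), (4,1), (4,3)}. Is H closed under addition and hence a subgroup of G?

No

|H| = 9 does not divide |G| = 25, so by Lagrange H is not a subgroup.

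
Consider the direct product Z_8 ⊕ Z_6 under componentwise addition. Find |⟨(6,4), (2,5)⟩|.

24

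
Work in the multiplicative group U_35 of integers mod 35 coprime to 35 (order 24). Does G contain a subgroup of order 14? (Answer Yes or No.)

14 does not divide |G| = 24, so by Lagrange no subgroup of order 14 exists.

No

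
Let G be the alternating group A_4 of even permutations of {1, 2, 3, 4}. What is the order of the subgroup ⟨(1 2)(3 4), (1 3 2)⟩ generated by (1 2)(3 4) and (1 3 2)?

12

|⟨(1 2)(3 4)⟩| = 2 and |⟨(1 3 2)⟩| = 3, so |H| is a multiple of lcm(2, 3) = 6 and divides |G| = 12.
Closing {(1 2)(3 4), (1 3 2)} under the group operation gives all of G, so |H| = 12.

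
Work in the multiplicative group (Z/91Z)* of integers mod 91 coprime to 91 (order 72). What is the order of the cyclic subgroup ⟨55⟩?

6

Compute successive powers of 55 mod 91: 55, 22, 27, 29, 48, 1; 55^6 ≡ 1 (mod 91).
So |⟨55⟩| = 6.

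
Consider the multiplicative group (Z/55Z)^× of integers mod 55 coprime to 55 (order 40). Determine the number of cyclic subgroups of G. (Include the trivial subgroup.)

Each element a generates a cyclic subgroup ⟨a⟩; distinct elements may generate the same one (a cyclic group of order d has φ(d) generators).
Cyclic subgroups by order — order 1: 1; order 2: 3; order 4: 2; order 5: 1; order 10: 3; order 20: 2.
Total: 12.

12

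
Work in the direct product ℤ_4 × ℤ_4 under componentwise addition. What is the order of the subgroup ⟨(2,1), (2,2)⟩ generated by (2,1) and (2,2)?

8

|⟨(2,1)⟩| = 4 and |⟨(2,2)⟩| = 2, so |H| is a multiple of lcm(4, 2) = 4 and divides |G| = 16.
Closing under the operation: H = {(0,0), (0,1), (0,2), (0,3), (2,0), (2,1), (2,2), (2,3)}, so |H| = 8.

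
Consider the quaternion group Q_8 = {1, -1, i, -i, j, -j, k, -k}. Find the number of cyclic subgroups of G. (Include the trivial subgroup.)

5

A cyclic subgroup of order d is generated by each of its φ(d) elements of order d, so the cyclic subgroups of order d number (#elements of order d)/φ(d).
Cyclic subgroups by order — order 1: 1; order 2: 1; order 4: 3.
Total: 5.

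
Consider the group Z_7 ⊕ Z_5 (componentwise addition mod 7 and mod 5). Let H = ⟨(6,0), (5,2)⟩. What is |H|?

35

|⟨(6,0)⟩| = 7 and |⟨(5,2)⟩| = 35, so |H| is a multiple of lcm(7, 35) = 35 and divides |G| = 35.
Closing {(6,0), (5,2)} under the group operation gives all of G, so |H| = 35.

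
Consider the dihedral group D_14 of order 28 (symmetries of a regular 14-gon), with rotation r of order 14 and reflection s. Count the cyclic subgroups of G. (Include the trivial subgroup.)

18

A cyclic subgroup of order d is generated by each of its φ(d) elements of order d, so the cyclic subgroups of order d number (#elements of order d)/φ(d).
Cyclic subgroups by order — order 1: 1; order 2: 15; order 7: 1; order 14: 1.
Total: 18.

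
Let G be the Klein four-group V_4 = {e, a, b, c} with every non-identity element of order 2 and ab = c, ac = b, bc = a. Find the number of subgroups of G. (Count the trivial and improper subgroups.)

5

|G| = 4, so by Lagrange every subgroup order divides 4. Divisors: 1, 2, 4.
Subgroups by order — order 1: 1; order 2: 3; order 4: 1.
Total: 1 + 3 + 1 = 5.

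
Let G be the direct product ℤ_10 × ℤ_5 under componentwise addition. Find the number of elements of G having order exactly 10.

An element (a,b) has order lcm(ord(a), ord(b)); count pairs with lcm equal to 10.
Enumerating gives 24 such elements.

24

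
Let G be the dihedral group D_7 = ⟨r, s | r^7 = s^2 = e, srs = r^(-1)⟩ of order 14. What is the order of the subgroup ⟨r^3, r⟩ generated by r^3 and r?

|⟨r^3⟩| = 7 and |⟨r⟩| = 7, so |H| is a multiple of lcm(7, 7) = 7 and divides |G| = 14.
Closing under the operation: H = {e, r, r^2, r^3, r^4, r^5, r^6}, so |H| = 7.

7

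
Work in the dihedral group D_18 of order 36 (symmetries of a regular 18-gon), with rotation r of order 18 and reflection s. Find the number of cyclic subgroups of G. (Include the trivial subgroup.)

24

Each element a generates a cyclic subgroup ⟨a⟩; distinct elements may generate the same one (a cyclic group of order d has φ(d) generators).
Cyclic subgroups by order — order 1: 1; order 2: 19; order 3: 1; order 6: 1; order 9: 1; order 18: 1.
Total: 24.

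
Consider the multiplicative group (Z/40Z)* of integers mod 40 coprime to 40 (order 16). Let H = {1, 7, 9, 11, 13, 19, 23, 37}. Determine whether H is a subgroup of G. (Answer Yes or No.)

Yes

|H| = 8 divides |G| = 16, consistent with Lagrange.
H contains the identity, every element's inverse is in H, and H is closed under ·: it is a subgroup.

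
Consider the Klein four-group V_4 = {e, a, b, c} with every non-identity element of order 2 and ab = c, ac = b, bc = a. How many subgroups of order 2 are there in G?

3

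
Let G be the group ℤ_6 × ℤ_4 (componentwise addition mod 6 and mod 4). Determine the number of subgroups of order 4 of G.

|G| = 24 and 4 | 24, so subgroups of order 4 are possible by Lagrange.
The subgroups of order 4 are: {(0,0), (0,1), (0,2), (0,3)}; {(0,0), (0,2), (3,0), (3,2)}; {(0,0), (0,2), (3,1), (3,3)}.
So G has 3 subgroups of order 4.

3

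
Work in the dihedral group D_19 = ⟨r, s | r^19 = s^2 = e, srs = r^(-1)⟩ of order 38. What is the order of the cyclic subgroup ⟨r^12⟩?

19

Computing powers of r^12: the smallest k with (r^12)^k = e is k = 19.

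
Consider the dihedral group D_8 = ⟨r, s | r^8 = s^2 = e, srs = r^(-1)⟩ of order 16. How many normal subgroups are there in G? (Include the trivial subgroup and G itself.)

7

G has 19 subgroups. Checking conjugation-invariance by order — order 1: 1/1 normal; order 2: 1/9 normal; order 4: 1/5 normal; order 8: 3/3 normal; order 16: 1/1 normal.
Total normal subgroups: 7.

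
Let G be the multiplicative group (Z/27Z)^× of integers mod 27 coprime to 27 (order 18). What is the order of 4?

9

Compute successive powers of 4 mod 27: 4, 16, 10, 13, 25, 19, 22, 7, …; 4^9 ≡ 1 (mod 27).
So |⟨4⟩| = 9.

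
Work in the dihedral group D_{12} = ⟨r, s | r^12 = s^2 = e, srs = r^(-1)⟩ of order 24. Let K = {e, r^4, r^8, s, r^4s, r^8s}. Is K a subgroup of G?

|K| = 6 divides |G| = 24, consistent with Lagrange.
K contains the identity, every element's inverse is in K, and K is closed under ·: it is a subgroup.

Yes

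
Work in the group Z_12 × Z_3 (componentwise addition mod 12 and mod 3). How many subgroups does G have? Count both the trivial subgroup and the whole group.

18

|G| = 36, so by Lagrange every subgroup order divides 36. Divisors: 1, 2, 3, 4, 6, 9, 12, 18, 36.
Subgroups by order — order 1: 1; order 2: 1; order 3: 4; order 4: 1; order 6: 4; order 9: 1; order 12: 4; order 18: 1; order 36: 1.
Total: 1 + 1 + 4 + 1 + 4 + 1 + 4 + 1 + 1 = 18.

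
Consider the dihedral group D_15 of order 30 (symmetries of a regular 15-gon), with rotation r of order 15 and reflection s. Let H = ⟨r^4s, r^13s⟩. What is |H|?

|⟨r^4s⟩| = 2 and |⟨r^13s⟩| = 2, so |H| is a multiple of lcm(2, 2) = 2 and divides |G| = 30.
Closing under the operation: H = {e, r^3, r^6, r^9, r^12, rs, r^4s, r^7s, r^10s, r^13s}, so |H| = 10.

10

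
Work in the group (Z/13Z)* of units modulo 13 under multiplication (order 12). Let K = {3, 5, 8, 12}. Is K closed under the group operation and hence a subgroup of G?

No

The identity 1 ∉ K, so K is not a subgroup.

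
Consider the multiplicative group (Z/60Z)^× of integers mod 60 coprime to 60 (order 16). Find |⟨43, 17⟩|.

|⟨43⟩| = 4 and |⟨17⟩| = 4, so |H| is a multiple of lcm(4, 4) = 4 and divides |G| = 16.
Closing under the operation: H = {1, 7, 11, 17, 43, 49, 53, 59}, so |H| = 8.

8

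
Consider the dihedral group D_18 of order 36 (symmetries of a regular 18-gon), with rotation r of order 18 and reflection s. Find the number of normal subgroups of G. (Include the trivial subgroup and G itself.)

9

G has 45 subgroups. Checking conjugation-invariance by order — order 1: 1/1 normal; order 2: 1/19 normal; order 3: 1/1 normal; order 4: 0/9 normal; order 6: 1/7 normal; order 9: 1/1 normal; order 12: 0/3 normal; order 18: 3/3 normal; order 36: 1/1 normal.
Total normal subgroups: 9.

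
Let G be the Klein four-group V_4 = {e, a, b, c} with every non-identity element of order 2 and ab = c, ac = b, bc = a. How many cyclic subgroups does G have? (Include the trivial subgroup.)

Each element a generates a cyclic subgroup ⟨a⟩; distinct elements may generate the same one (a cyclic group of order d has φ(d) generators).
Cyclic subgroups by order — order 1: 1; order 2: 3.
Total: 4.

4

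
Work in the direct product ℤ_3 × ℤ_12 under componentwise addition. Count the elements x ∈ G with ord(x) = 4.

2

An element (a,b) has order lcm(ord(a), ord(b)); count pairs with lcm equal to 4.
Enumerating gives 2 such elements.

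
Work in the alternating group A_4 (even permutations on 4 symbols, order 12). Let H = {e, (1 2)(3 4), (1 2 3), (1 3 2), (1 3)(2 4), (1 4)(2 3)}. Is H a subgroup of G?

Closure fails: (1 3 2) ∘ (1 2)(3 4) = (2 3 4) ∉ H. So H is not a subgroup.

No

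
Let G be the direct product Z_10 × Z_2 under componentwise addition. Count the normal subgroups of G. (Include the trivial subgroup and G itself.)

10

G is abelian, so every subgroup is normal.
G has 10 subgroups in total, hence 10 normal subgroups.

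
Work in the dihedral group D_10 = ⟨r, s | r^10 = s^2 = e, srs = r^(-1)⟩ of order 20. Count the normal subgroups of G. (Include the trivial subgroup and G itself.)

7

G has 22 subgroups. Checking conjugation-invariance by order — order 1: 1/1 normal; order 2: 1/11 normal; order 4: 0/5 normal; order 5: 1/1 normal; order 10: 3/3 normal; order 20: 1/1 normal.
Total normal subgroups: 7.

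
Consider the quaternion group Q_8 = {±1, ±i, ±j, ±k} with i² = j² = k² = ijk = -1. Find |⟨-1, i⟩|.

4

|⟨-1⟩| = 2 and |⟨i⟩| = 4, so |H| is a multiple of lcm(2, 4) = 4 and divides |G| = 8.
Closing under the operation: H = {1, -1, i, -i}, so |H| = 4.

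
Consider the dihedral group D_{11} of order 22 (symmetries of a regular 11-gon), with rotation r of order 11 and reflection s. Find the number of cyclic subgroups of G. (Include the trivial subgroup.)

13

Each element a generates a cyclic subgroup ⟨a⟩; distinct elements may generate the same one (a cyclic group of order d has φ(d) generators).
Cyclic subgroups by order — order 1: 1; order 2: 11; order 11: 1.
Total: 13.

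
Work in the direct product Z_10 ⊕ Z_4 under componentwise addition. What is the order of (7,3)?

The order of (7,3) in Z_10 × Z_4 is lcm(ord(7) in Z_10, ord(3) in Z_4).
ord(7) = 10 and ord(3) = 4, so |⟨(7,3)⟩| = lcm(10, 4) = 20.

20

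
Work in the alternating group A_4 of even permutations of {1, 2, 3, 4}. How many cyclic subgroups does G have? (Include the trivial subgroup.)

Each element a generates a cyclic subgroup ⟨a⟩; distinct elements may generate the same one (a cyclic group of order d has φ(d) generators).
Cyclic subgroups by order — order 1: 1; order 2: 3; order 3: 4.
Total: 8.

8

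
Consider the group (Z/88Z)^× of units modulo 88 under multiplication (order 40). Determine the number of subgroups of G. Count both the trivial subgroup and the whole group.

|G| = 40, so by Lagrange every subgroup order divides 40. Divisors: 1, 2, 4, 5, 8, 10, 20, 40.
Subgroups by order — order 1: 1; order 2: 7; order 4: 7; order 5: 1; order 8: 1; order 10: 7; order 20: 7; order 40: 1.
Total: 1 + 7 + 7 + 1 + 1 + 7 + 7 + 1 = 32.

32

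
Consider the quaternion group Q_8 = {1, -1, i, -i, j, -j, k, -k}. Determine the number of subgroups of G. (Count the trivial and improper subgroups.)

6

|G| = 8, so by Lagrange every subgroup order divides 8. Divisors: 1, 2, 4, 8.
Subgroups by order — order 1: 1; order 2: 1; order 4: 3; order 8: 1.
Total: 1 + 1 + 3 + 1 = 6.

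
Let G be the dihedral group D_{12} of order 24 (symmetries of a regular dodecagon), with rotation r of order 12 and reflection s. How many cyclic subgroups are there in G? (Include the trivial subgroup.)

18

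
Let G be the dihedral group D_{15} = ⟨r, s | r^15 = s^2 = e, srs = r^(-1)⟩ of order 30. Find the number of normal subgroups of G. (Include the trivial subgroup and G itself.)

G has 28 subgroups. Checking conjugation-invariance by order — order 1: 1/1 normal; order 2: 0/15 normal; order 3: 1/1 normal; order 5: 1/1 normal; order 6: 0/5 normal; order 10: 0/3 normal; order 15: 1/1 normal; order 30: 1/1 normal.
Total normal subgroups: 5.

5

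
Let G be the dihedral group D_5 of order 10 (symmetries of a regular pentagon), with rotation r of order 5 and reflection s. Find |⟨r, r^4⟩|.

5

|⟨r⟩| = 5 and |⟨r^4⟩| = 5, so |H| is a multiple of lcm(5, 5) = 5 and divides |G| = 10.
Closing under the operation: H = {e, r, r^2, r^3, r^4}, so |H| = 5.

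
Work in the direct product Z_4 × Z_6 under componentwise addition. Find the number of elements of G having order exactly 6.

6

An element (a,b) has order lcm(ord(a), ord(b)); count pairs with lcm equal to 6.
Enumerating gives 6 such elements.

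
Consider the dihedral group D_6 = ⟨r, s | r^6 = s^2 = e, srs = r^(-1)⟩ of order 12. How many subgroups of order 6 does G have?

|G| = 12 and 6 | 12, so subgroups of order 6 are possible by Lagrange.
The subgroups of order 6 are: {e, r, r^2, r^3, r^4, r^5}; {e, r^2, r^4, s, r^2s, r^4s}; {e, r^2, r^4, rs, r^3s, r^5s}.
So G has 3 subgroups of order 6.

3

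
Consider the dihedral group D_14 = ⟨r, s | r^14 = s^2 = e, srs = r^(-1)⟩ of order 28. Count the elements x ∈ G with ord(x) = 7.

6

The elements of order 7 are: r^2, r^4, r^6, r^8, r^10, r^12.
That's 6.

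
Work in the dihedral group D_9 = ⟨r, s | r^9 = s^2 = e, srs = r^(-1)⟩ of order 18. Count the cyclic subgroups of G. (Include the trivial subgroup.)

12

Each element a generates a cyclic subgroup ⟨a⟩; distinct elements may generate the same one (a cyclic group of order d has φ(d) generators).
Cyclic subgroups by order — order 1: 1; order 2: 9; order 3: 1; order 9: 1.
Total: 12.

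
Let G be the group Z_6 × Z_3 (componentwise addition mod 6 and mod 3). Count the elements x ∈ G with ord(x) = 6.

An element (a,b) has order lcm(ord(a), ord(b)); count pairs with lcm equal to 6.
Enumerating gives 8 such elements.

8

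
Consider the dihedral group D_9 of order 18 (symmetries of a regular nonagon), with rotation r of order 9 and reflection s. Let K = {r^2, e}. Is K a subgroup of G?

r^2 ∈ K but its inverse r^7 ∉ K, so K is not a subgroup.

No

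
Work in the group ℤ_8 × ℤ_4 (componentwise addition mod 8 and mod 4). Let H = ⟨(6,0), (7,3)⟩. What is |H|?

16

|⟨(6,0)⟩| = 4 and |⟨(7,3)⟩| = 8, so |H| is a multiple of lcm(4, 8) = 8 and divides |G| = 32.
Closing under the operation: H = {(0,0), (0,2), (1,1), (1,3), (2,0), (2,2), (3,1), (3,3), (4,0), (4,2), (5,1), (5,3), (6,0), (6,2), (7,1), (7,3)}, so |H| = 16.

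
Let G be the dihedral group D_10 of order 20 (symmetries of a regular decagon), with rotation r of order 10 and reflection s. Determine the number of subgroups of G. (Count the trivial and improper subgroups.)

|G| = 20, so by Lagrange every subgroup order divides 20. Divisors: 1, 2, 4, 5, 10, 20.
Subgroups by order — order 1: 1; order 2: 11; order 4: 5; order 5: 1; order 10: 3; order 20: 1.
Total: 1 + 11 + 5 + 1 + 3 + 1 = 22.

22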